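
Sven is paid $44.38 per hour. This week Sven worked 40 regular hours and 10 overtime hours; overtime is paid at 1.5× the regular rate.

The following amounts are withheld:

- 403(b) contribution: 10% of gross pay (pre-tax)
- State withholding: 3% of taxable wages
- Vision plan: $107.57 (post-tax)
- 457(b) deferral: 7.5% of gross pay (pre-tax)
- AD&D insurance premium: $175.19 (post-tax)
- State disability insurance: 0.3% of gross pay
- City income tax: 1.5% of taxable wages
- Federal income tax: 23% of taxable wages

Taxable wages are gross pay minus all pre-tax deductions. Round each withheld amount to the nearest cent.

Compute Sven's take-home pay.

$1169.88

Regular pay: 40 × $44.38 = $1775.20
Overtime pay: 10 × $44.38 × 1.5 = $665.70
Gross pay = $1775.20 + $665.70 = $2440.90
457(b) deferral: $2440.90 × 0.075 = $183.07
403(b) contribution: $2440.90 × 0.1 = $244.09
Pre-tax total = $183.07 + $244.09 = $427.16
Taxable wages = $2440.90 − $427.16 = $2013.74
Federal income tax: $2013.74 × 0.23 = $463.16
State withholding: $2013.74 × 0.03 = $60.41
City income tax: $2013.74 × 0.015 = $30.21
State disability insurance: $2440.90 × 0.003 = $7.32
Vision plan: $107.57
AD&D insurance premium: $175.19
Total deductions = $183.07 + $244.09 + $463.16 + $60.41 + $30.21 + $7.32 + $107.57 + $175.19 = $1271.02
Net pay = $2440.90 − $1271.02 = $1169.88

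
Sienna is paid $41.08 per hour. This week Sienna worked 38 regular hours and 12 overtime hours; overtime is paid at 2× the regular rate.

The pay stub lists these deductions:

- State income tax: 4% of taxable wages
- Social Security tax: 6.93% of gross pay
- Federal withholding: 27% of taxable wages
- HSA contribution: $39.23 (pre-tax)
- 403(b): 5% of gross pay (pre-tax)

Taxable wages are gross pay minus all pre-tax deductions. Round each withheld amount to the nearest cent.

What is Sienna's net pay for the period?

Regular pay: 38 × $41.08 = $1,561.04
Overtime pay: 12 × $41.08 × 2 = $985.92
Gross pay = $1,561.04 + $985.92 = $2,546.96
403(b): $2,546.96 × 0.05 = $127.35
HSA contribution: $39.23
Pre-tax total = $127.35 + $39.23 = $166.58
Taxable wages = $2,546.96 − $166.58 = $2,380.38
State income tax: $2,380.38 × 0.04 = $95.22
Federal withholding: $2,380.38 × 0.27 = $642.70
Social Security tax: $2,546.96 × 0.0693 = $176.50
Total deductions = $127.35 + $39.23 + $95.22 + $642.70 + $176.50 = $1,081.00
Net pay = $2,546.96 − $1,081.00 = $1,465.96

$1,465.96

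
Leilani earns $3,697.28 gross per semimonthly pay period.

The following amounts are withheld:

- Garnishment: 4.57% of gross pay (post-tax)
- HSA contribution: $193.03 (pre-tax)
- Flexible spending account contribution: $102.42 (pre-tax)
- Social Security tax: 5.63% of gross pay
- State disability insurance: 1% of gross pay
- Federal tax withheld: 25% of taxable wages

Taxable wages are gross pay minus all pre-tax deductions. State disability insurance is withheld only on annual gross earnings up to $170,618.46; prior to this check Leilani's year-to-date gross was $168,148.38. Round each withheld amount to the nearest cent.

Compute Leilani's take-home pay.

HSA contribution: $193.03
Flexible spending account contribution: $102.42
Pre-tax total = $193.03 + $102.42 = $295.45
Taxable wages = $3,697.28 − $295.45 = $3,401.83
Federal tax withheld: $3,401.83 × 0.25 = $850.46
State disability insurance: only $170,618.46 − $168,148.38 = $2,470.08 of this check is subject → $2,470.08 × 0.01 = $24.70
Social Security tax: $3,697.28 × 0.0563 = $208.16
Garnishment: $3,697.28 × 0.0457 = $168.97
Total deductions = $193.03 + $102.42 + $850.46 + $24.70 + $208.16 + $168.97 = $1,547.74
Net pay = $3,697.28 − $1,547.74 = $2,149.54

$2,149.54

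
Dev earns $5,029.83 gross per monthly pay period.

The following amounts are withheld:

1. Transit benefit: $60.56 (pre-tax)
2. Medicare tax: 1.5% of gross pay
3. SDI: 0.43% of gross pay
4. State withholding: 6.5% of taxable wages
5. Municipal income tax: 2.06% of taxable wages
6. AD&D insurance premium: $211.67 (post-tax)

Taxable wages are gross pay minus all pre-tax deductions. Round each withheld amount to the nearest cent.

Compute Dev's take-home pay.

$4,235.15

Transit benefit: $60.56
Taxable wages = $5,029.83 − $60.56 = $4,969.27
Municipal income tax: $4,969.27 × 0.0206 = $102.37
State withholding: $4,969.27 × 0.065 = $323.00
SDI: $5,029.83 × 0.0043 = $21.63
Medicare tax: $5,029.83 × 0.015 = $75.45
AD&D insurance premium: $211.67
Total deductions = $60.56 + $102.37 + $323.00 + $21.63 + $75.45 + $211.67 = $794.68
Net pay = $5,029.83 − $794.68 = $4,235.15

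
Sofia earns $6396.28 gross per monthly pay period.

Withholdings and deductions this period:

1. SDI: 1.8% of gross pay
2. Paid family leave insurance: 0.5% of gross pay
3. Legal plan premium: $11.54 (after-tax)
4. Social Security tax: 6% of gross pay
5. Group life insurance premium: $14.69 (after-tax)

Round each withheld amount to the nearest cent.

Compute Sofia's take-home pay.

Social Security tax: $6396.28 × 0.06 = $383.78
SDI: $6396.28 × 0.018 = $115.13
Paid family leave insurance: $6396.28 × 0.005 = $31.98
Group life insurance premium: $14.69
Legal plan premium: $11.54
Total deductions = $383.78 + $115.13 + $31.98 + $14.69 + $11.54 = $557.12
Net pay = $6396.28 − $557.12 = $5839.16

$5839.16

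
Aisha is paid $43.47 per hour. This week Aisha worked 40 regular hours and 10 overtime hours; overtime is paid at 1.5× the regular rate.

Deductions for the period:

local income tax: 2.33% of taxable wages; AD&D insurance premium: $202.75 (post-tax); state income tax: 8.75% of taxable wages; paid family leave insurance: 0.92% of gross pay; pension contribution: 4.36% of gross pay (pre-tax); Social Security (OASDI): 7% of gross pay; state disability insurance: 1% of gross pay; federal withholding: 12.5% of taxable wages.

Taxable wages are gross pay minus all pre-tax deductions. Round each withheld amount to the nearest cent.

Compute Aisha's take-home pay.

$1,331.40

Regular pay: 40 × $43.47 = $1,738.80
Overtime pay: 10 × $43.47 × 1.5 = $652.05
Gross pay = $1,738.80 + $652.05 = $2,390.85
Pension contribution: $2,390.85 × 0.0436 = $104.24
Taxable wages = $2,390.85 − $104.24 = $2,286.61
Federal withholding: $2,286.61 × 0.125 = $285.83
Local income tax: $2,286.61 × 0.0233 = $53.28
State income tax: $2,286.61 × 0.0875 = $200.08
State disability insurance: $2,390.85 × 0.01 = $23.91
Social Security (OASDI): $2,390.85 × 0.07 = $167.36
Paid family leave insurance: $2,390.85 × 0.0092 = $22.00
AD&D insurance premium: $202.75
Total deductions = $104.24 + $285.83 + $53.28 + $200.08 + $23.91 + $167.36 + $22.00 + $202.75 = $1,059.45
Net pay = $2,390.85 − $1,059.45 = $1,331.40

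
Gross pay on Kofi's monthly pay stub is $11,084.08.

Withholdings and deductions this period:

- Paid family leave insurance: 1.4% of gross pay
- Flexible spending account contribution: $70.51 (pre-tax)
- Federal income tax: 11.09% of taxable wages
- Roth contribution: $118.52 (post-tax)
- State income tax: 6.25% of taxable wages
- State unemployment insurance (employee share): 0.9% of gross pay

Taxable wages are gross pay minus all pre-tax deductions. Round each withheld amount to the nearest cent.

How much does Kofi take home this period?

$8,730.36

Flexible spending account contribution: $70.51
Taxable wages = $11,084.08 − $70.51 = $11,013.57
Federal income tax: $11,013.57 × 0.1109 = $1,221.40
State income tax: $11,013.57 × 0.0625 = $688.35
State unemployment insurance (employee share): $11,084.08 × 0.009 = $99.76
Paid family leave insurance: $11,084.08 × 0.014 = $155.18
Roth contribution: $118.52
Total deductions = $70.51 + $1,221.40 + $688.35 + $99.76 + $155.18 + $118.52 = $2,353.72
Net pay = $11,084.08 − $2,353.72 = $8,730.36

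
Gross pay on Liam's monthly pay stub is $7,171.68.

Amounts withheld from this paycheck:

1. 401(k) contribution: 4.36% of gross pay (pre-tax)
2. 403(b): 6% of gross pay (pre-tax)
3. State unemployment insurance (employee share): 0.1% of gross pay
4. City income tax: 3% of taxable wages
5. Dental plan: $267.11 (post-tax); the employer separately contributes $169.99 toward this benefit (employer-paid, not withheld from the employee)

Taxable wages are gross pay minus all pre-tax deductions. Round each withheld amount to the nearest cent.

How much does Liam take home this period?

$5,961.55

403(b): $7,171.68 × 0.06 = $430.30
401(k) contribution: $7,171.68 × 0.0436 = $312.69
Pre-tax total = $430.30 + $312.69 = $742.99
Taxable wages = $7,171.68 − $742.99 = $6,428.69
City income tax: $6,428.69 × 0.03 = $192.86
State unemployment insurance (employee share): $7,171.68 × 0.001 = $7.17
Dental plan: $267.11
(Employer's $169.99 toward dental plan is not withheld from the employee.)
Total deductions = $430.30 + $312.69 + $192.86 + $7.17 + $267.11 = $1,210.13
Net pay = $7,171.68 − $1,210.13 = $5,961.55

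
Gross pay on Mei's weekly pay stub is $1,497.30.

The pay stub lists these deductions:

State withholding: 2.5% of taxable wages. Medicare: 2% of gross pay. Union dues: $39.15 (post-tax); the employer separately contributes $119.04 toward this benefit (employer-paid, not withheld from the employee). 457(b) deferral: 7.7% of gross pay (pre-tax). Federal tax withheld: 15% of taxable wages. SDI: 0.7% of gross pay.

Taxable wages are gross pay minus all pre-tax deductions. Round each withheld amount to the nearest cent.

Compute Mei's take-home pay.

457(b) deferral: $1,497.30 × 0.077 = $115.29
Taxable wages = $1,497.30 − $115.29 = $1,382.01
Federal tax withheld: $1,382.01 × 0.15 = $207.30
State withholding: $1,382.01 × 0.025 = $34.55
SDI: $1,497.30 × 0.007 = $10.48
Medicare: $1,497.30 × 0.02 = $29.95
Union dues: $39.15
(Employer's $119.04 toward union dues is not withheld from the employee.)
Total deductions = $115.29 + $207.30 + $34.55 + $10.48 + $29.95 + $39.15 = $436.72
Net pay = $1,497.30 − $436.72 = $1,060.58

$1,060.58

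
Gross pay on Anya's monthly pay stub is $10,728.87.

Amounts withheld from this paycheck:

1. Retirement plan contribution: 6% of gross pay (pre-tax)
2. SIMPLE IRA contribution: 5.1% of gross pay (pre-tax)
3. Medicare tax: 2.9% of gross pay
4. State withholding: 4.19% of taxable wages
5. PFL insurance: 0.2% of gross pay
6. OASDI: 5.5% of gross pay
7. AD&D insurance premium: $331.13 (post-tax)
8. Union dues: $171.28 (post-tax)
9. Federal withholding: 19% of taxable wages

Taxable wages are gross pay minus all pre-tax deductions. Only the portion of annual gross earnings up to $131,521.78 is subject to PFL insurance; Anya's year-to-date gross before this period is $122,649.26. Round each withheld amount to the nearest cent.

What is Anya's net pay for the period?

Retirement plan contribution: $10,728.87 × 0.06 = $643.73
SIMPLE IRA contribution: $10,728.87 × 0.051 = $547.17
Pre-tax total = $643.73 + $547.17 = $1,190.90
Taxable wages = $10,728.87 − $1,190.90 = $9,537.97
State withholding: $9,537.97 × 0.0419 = $399.64
Federal withholding: $9,537.97 × 0.19 = $1,812.21
Medicare tax: $10,728.87 × 0.029 = $311.14
OASDI: $10,728.87 × 0.055 = $590.09
PFL insurance: only $131,521.78 − $122,649.26 = $8,872.52 of this check is subject → $8,872.52 × 0.002 = $17.75
Union dues: $171.28
AD&D insurance premium: $331.13
Total deductions = $643.73 + $547.17 + $399.64 + $1,812.21 + $311.14 + $590.09 + $17.75 + $171.28 + $331.13 = $4,824.14
Net pay = $10,728.87 − $4,824.14 = $5,904.73

$5,904.73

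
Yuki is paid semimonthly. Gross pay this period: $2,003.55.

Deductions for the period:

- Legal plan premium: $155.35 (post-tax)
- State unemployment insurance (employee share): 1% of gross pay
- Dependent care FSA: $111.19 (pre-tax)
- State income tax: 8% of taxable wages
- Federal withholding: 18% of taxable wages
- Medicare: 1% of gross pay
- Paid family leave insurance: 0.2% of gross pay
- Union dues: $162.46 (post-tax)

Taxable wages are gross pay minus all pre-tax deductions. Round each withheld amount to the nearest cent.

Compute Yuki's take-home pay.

Dependent care FSA: $111.19
Taxable wages = $2,003.55 − $111.19 = $1,892.36
State income tax: $1,892.36 × 0.08 = $151.39
Federal withholding: $1,892.36 × 0.18 = $340.62
Medicare: $2,003.55 × 0.01 = $20.04
Paid family leave insurance: $2,003.55 × 0.002 = $4.01
State unemployment insurance (employee share): $2,003.55 × 0.01 = $20.04
Union dues: $162.46
Legal plan premium: $155.35
Total deductions = $111.19 + $151.39 + $340.62 + $20.04 + $4.01 + $20.04 + $162.46 + $155.35 = $965.10
Net pay = $2,003.55 − $965.10 = $1,038.45

$1,038.45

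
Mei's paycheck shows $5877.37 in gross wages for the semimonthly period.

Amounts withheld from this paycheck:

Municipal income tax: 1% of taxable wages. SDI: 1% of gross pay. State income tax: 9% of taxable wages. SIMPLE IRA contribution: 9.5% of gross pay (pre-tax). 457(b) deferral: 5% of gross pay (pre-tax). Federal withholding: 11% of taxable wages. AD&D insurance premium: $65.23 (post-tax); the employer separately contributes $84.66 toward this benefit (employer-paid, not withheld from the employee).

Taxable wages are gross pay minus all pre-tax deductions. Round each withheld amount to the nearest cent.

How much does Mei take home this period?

$3845.87

457(b) deferral: $5877.37 × 0.05 = $293.87
SIMPLE IRA contribution: $5877.37 × 0.095 = $558.35
Pre-tax total = $293.87 + $558.35 = $852.22
Taxable wages = $5877.37 − $852.22 = $5025.15
Federal withholding: $5025.15 × 0.11 = $552.77
State income tax: $5025.15 × 0.09 = $452.26
Municipal income tax: $5025.15 × 0.01 = $50.25
SDI: $5877.37 × 0.01 = $58.77
AD&D insurance premium: $65.23
(Employer's $84.66 toward AD&D insurance premium is not withheld from the employee.)
Total deductions = $293.87 + $558.35 + $552.77 + $452.26 + $50.25 + $58.77 + $65.23 = $2031.50
Net pay = $5877.37 − $2031.50 = $3845.87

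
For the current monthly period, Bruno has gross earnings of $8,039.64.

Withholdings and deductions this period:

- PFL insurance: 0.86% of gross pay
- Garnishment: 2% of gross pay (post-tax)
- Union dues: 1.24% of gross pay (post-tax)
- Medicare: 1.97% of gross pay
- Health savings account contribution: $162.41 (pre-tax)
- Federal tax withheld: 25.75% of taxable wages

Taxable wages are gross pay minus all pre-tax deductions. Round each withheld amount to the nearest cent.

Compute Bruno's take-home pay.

$5,360.84

Health savings account contribution: $162.41
Taxable wages = $8,039.64 − $162.41 = $7,877.23
Federal tax withheld: $7,877.23 × 0.2575 = $2,028.39
PFL insurance: $8,039.64 × 0.0086 = $69.14
Medicare: $8,039.64 × 0.0197 = $158.38
Union dues: $8,039.64 × 0.0124 = $99.69
Garnishment: $8,039.64 × 0.02 = $160.79
Total deductions = $162.41 + $2,028.39 + $69.14 + $158.38 + $99.69 + $160.79 = $2,678.80
Net pay = $8,039.64 − $2,678.80 = $5,360.84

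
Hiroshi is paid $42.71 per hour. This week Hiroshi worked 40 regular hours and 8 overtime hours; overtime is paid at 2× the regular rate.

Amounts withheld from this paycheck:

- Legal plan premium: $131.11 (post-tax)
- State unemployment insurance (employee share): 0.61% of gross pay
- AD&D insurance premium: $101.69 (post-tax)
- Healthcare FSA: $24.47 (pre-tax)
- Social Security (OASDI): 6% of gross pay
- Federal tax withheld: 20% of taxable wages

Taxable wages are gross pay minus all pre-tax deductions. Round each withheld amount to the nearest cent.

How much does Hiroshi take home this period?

$1502.93

Regular pay: 40 × $42.71 = $1708.40
Overtime pay: 8 × $42.71 × 2 = $683.36
Gross pay = $1708.40 + $683.36 = $2391.76
Healthcare FSA: $24.47
Taxable wages = $2391.76 − $24.47 = $2367.29
Federal tax withheld: $2367.29 × 0.2 = $473.46
Social Security (OASDI): $2391.76 × 0.06 = $143.51
State unemployment insurance (employee share): $2391.76 × 0.0061 = $14.59
Legal plan premium: $131.11
AD&D insurance premium: $101.69
Total deductions = $24.47 + $473.46 + $143.51 + $14.59 + $131.11 + $101.69 = $888.83
Net pay = $2391.76 − $888.83 = $1502.93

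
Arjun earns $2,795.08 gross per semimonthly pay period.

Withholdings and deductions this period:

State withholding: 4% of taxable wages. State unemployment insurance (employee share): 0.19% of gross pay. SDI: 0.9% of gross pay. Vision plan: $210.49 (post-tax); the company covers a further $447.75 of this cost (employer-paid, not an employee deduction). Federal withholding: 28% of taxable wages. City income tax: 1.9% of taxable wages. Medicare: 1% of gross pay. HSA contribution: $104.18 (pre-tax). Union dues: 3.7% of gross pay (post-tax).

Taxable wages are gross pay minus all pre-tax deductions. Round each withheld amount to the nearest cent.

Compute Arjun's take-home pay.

HSA contribution: $104.18
Taxable wages = $2,795.08 − $104.18 = $2,690.90
Federal withholding: $2,690.90 × 0.28 = $753.45
State withholding: $2,690.90 × 0.04 = $107.64
City income tax: $2,690.90 × 0.019 = $51.13
SDI: $2,795.08 × 0.009 = $25.16
State unemployment insurance (employee share): $2,795.08 × 0.0019 = $5.31
Medicare: $2,795.08 × 0.01 = $27.95
Union dues: $2,795.08 × 0.037 = $103.42
Vision plan: $210.49
(Employer's $447.75 toward vision plan is not withheld from the employee.)
Total deductions = $104.18 + $753.45 + $107.64 + $51.13 + $25.16 + $5.31 + $27.95 + $103.42 + $210.49 = $1,388.73
Net pay = $2,795.08 − $1,388.73 = $1,406.35

$1,406.35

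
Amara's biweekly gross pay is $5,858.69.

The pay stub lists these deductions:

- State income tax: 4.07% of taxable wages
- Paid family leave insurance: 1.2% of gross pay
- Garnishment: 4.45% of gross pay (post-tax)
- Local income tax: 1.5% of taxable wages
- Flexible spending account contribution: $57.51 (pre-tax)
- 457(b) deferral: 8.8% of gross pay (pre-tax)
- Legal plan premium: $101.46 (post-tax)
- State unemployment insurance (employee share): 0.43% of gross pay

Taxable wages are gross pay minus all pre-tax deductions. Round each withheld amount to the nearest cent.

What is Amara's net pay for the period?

$4,533.56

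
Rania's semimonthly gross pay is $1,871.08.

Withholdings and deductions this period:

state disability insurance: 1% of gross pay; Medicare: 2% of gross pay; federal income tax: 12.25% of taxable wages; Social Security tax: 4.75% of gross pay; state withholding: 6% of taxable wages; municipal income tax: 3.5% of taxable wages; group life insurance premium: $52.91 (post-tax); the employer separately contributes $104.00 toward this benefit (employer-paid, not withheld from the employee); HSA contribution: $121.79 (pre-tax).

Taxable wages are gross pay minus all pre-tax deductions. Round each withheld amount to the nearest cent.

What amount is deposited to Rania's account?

$1,170.89

HSA contribution: $121.79
Taxable wages = $1,871.08 − $121.79 = $1,749.29
Federal income tax: $1,749.29 × 0.1225 = $214.29
Municipal income tax: $1,749.29 × 0.035 = $61.23
State withholding: $1,749.29 × 0.06 = $104.96
Medicare: $1,871.08 × 0.02 = $37.42
Social Security tax: $1,871.08 × 0.0475 = $88.88
State disability insurance: $1,871.08 × 0.01 = $18.71
Group life insurance premium: $52.91
(Employer's $104.00 toward group life insurance premium is not withheld from the employee.)
Total deductions = $121.79 + $214.29 + $61.23 + $104.96 + $37.42 + $88.88 + $18.71 + $52.91 = $700.19
Net pay = $1,871.08 − $700.19 = $1,170.89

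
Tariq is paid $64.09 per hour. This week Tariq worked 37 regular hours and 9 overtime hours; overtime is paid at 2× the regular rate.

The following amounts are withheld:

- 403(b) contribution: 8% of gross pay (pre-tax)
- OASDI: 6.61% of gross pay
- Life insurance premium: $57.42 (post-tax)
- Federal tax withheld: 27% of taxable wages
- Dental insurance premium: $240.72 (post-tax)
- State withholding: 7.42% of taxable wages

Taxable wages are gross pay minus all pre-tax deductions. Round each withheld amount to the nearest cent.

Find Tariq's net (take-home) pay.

Regular pay: 37 × $64.09 = $2371.33
Overtime pay: 9 × $64.09 × 2 = $1153.62
Gross pay = $2371.33 + $1153.62 = $3524.95
403(b) contribution: $3524.95 × 0.08 = $282.00
Taxable wages = $3524.95 − $282.00 = $3242.95
State withholding: $3242.95 × 0.0742 = $240.63
Federal tax withheld: $3242.95 × 0.27 = $875.60
OASDI: $3524.95 × 0.0661 = $233.00
Dental insurance premium: $240.72
Life insurance premium: $57.42
Total deductions = $282.00 + $240.63 + $875.60 + $233.00 + $240.72 + $57.42 = $1929.37
Net pay = $3524.95 − $1929.37 = $1595.58

$1595.58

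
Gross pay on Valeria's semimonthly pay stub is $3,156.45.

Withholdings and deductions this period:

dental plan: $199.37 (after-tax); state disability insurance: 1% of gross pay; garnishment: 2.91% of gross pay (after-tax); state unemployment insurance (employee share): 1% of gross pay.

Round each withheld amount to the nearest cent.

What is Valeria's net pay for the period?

State disability insurance: $3,156.45 × 0.01 = $31.56
State unemployment insurance (employee share): $3,156.45 × 0.01 = $31.56
Garnishment: $3,156.45 × 0.0291 = $91.85
Dental plan: $199.37
Total deductions = $31.56 + $31.56 + $91.85 + $199.37 = $354.34
Net pay = $3,156.45 − $354.34 = $2,802.11

$2,802.11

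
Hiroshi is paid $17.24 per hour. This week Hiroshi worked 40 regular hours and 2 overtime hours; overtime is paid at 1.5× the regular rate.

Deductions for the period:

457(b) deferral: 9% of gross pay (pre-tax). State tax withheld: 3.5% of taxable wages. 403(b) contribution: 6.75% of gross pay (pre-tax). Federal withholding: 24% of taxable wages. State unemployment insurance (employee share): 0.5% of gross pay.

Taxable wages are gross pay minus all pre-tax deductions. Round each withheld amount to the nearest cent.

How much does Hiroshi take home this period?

Regular pay: 40 × $17.24 = $689.60
Overtime pay: 2 × $17.24 × 1.5 = $51.72
Gross pay = $689.60 + $51.72 = $741.32
457(b) deferral: $741.32 × 0.09 = $66.72
403(b) contribution: $741.32 × 0.0675 = $50.04
Pre-tax total = $66.72 + $50.04 = $116.76
Taxable wages = $741.32 − $116.76 = $624.56
Federal withholding: $624.56 × 0.24 = $149.89
State tax withheld: $624.56 × 0.035 = $21.86
State unemployment insurance (employee share): $741.32 × 0.005 = $3.71
Total deductions = $66.72 + $50.04 + $149.89 + $21.86 + $3.71 = $292.22
Net pay = $741.32 − $292.22 = $449.10

$449.10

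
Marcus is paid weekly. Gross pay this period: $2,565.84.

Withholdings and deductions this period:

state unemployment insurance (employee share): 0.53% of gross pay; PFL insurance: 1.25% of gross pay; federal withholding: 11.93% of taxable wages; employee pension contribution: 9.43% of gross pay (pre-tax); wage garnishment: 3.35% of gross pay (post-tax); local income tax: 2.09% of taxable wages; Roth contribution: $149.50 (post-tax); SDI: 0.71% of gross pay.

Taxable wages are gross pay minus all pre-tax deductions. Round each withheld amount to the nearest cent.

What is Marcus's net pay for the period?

Employee pension contribution: $2,565.84 × 0.0943 = $241.96
Taxable wages = $2,565.84 − $241.96 = $2,323.88
Local income tax: $2,323.88 × 0.0209 = $48.57
Federal withholding: $2,323.88 × 0.1193 = $277.24
PFL insurance: $2,565.84 × 0.0125 = $32.07
SDI: $2,565.84 × 0.0071 = $18.22
State unemployment insurance (employee share): $2,565.84 × 0.0053 = $13.60
Wage garnishment: $2,565.84 × 0.0335 = $85.96
Roth contribution: $149.50
Total deductions = $241.96 + $48.57 + $277.24 + $32.07 + $18.22 + $13.60 + $85.96 + $149.50 = $867.12
Net pay = $2,565.84 − $867.12 = $1,698.72

$1,698.72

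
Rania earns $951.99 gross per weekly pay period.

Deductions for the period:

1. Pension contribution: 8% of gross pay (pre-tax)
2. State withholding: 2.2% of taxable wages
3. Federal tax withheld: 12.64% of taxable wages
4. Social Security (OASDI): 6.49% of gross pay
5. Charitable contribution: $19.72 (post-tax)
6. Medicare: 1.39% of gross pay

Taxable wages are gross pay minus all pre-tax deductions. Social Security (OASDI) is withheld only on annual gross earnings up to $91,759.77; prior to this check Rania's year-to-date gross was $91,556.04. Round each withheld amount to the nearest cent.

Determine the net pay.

$699.69

Pension contribution: $951.99 × 0.08 = $76.16
Taxable wages = $951.99 − $76.16 = $875.83
Federal tax withheld: $875.83 × 0.1264 = $110.70
State withholding: $875.83 × 0.022 = $19.27
Social Security (OASDI): only $91,759.77 − $91,556.04 = $203.73 of this check is subject → $203.73 × 0.0649 = $13.22
Medicare: $951.99 × 0.0139 = $13.23
Charitable contribution: $19.72
Total deductions = $76.16 + $110.70 + $19.27 + $13.22 + $13.23 + $19.72 = $252.30
Net pay = $951.99 − $252.30 = $699.69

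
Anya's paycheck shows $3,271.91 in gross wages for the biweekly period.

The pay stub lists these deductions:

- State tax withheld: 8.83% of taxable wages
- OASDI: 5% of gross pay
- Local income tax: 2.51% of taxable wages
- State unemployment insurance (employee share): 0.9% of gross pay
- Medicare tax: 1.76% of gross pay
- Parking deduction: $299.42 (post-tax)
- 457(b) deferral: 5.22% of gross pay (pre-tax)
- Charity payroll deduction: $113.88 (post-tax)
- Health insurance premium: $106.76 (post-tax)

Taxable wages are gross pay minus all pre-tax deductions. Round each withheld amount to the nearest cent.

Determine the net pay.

$1,978.75

457(b) deferral: $3,271.91 × 0.0522 = $170.79
Taxable wages = $3,271.91 − $170.79 = $3,101.12
Local income tax: $3,101.12 × 0.0251 = $77.84
State tax withheld: $3,101.12 × 0.0883 = $273.83
State unemployment insurance (employee share): $3,271.91 × 0.009 = $29.45
Medicare tax: $3,271.91 × 0.0176 = $57.59
OASDI: $3,271.91 × 0.05 = $163.60
Charity payroll deduction: $113.88
Parking deduction: $299.42
Health insurance premium: $106.76
Total deductions = $170.79 + $77.84 + $273.83 + $29.45 + $57.59 + $163.60 + $113.88 + $299.42 + $106.76 = $1,293.16
Net pay = $3,271.91 − $1,293.16 = $1,978.75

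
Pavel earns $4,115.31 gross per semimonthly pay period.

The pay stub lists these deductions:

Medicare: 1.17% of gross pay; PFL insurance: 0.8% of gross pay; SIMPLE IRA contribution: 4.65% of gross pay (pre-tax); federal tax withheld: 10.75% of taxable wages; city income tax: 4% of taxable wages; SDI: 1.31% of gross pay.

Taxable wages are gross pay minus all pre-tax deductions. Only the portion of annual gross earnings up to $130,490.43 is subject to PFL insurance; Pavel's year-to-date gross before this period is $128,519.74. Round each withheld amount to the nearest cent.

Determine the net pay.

SIMPLE IRA contribution: $4,115.31 × 0.0465 = $191.36
Taxable wages = $4,115.31 − $191.36 = $3,923.95
City income tax: $3,923.95 × 0.04 = $156.96
Federal tax withheld: $3,923.95 × 0.1075 = $421.82
PFL insurance: only $130,490.43 − $128,519.74 = $1,970.69 of this check is subject → $1,970.69 × 0.008 = $15.77
SDI: $4,115.31 × 0.0131 = $53.91
Medicare: $4,115.31 × 0.0117 = $48.15
Total deductions = $191.36 + $156.96 + $421.82 + $15.77 + $53.91 + $48.15 = $887.97
Net pay = $4,115.31 − $887.97 = $3,227.34

$3,227.34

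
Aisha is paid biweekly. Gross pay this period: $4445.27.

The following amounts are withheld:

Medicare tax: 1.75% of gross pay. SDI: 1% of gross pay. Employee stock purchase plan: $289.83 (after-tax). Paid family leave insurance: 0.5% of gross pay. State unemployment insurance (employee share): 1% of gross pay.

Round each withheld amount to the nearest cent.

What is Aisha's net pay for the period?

State unemployment insurance (employee share): $4445.27 × 0.01 = $44.45
SDI: $4445.27 × 0.01 = $44.45
Paid family leave insurance: $4445.27 × 0.005 = $22.23
Medicare tax: $4445.27 × 0.0175 = $77.79
Employee stock purchase plan: $289.83
Total deductions = $44.45 + $44.45 + $22.23 + $77.79 + $289.83 = $478.75
Net pay = $4445.27 − $478.75 = $3966.52

$3966.52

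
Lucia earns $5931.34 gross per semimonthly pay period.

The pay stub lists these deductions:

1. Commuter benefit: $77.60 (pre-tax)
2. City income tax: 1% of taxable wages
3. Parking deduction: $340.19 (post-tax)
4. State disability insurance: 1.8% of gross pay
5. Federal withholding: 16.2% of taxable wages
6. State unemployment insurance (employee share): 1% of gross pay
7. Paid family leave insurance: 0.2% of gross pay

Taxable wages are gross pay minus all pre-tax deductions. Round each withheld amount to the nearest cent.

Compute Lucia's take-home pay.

Commuter benefit: $77.60
Taxable wages = $5931.34 − $77.60 = $5853.74
Federal withholding: $5853.74 × 0.162 = $948.31
City income tax: $5853.74 × 0.01 = $58.54
State disability insurance: $5931.34 × 0.018 = $106.76
State unemployment insurance (employee share): $5931.34 × 0.01 = $59.31
Paid family leave insurance: $5931.34 × 0.002 = $11.86
Parking deduction: $340.19
Total deductions = $77.60 + $948.31 + $58.54 + $106.76 + $59.31 + $11.86 + $340.19 = $1602.57
Net pay = $5931.34 − $1602.57 = $4328.77

$4328.77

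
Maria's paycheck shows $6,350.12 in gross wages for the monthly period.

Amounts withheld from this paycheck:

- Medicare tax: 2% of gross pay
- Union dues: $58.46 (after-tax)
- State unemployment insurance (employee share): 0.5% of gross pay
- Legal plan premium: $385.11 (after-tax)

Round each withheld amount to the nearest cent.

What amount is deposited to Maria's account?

State unemployment insurance (employee share): $6,350.12 × 0.005 = $31.75
Medicare tax: $6,350.12 × 0.02 = $127.00
Legal plan premium: $385.11
Union dues: $58.46
Total deductions = $31.75 + $127.00 + $385.11 + $58.46 = $602.32
Net pay = $6,350.12 − $602.32 = $5,747.80

$5,747.80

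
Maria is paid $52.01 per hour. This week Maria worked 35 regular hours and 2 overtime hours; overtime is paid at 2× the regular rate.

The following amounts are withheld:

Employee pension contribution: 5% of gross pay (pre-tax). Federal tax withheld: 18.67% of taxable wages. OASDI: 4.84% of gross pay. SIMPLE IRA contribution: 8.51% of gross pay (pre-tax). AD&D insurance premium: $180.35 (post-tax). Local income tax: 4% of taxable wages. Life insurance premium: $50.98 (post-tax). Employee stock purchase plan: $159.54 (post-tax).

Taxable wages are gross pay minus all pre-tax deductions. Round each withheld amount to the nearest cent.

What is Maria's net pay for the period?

$867.60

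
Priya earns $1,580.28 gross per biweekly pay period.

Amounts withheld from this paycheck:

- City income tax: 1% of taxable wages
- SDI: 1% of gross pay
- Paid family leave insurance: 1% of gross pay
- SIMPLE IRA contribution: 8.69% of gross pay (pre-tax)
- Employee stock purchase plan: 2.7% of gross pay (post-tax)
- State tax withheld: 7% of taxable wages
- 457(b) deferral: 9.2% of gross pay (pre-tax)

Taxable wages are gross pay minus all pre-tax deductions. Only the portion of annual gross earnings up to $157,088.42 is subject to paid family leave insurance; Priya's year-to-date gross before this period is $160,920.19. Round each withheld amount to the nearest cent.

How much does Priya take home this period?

$1,135.28

SIMPLE IRA contribution: $1,580.28 × 0.0869 = $137.33
457(b) deferral: $1,580.28 × 0.092 = $145.39
Pre-tax total = $137.33 + $145.39 = $282.72
Taxable wages = $1,580.28 − $282.72 = $1,297.56
City income tax: $1,297.56 × 0.01 = $12.98
State tax withheld: $1,297.56 × 0.07 = $90.83
SDI: $1,580.28 × 0.01 = $15.80
Paid family leave insurance: annual cap $157,088.42 already reached (YTD $160,920.19), so $0.00
Employee stock purchase plan: $1,580.28 × 0.027 = $42.67
Total deductions = $137.33 + $145.39 + $12.98 + $90.83 + $15.80 + $0.00 + $42.67 = $445.00
Net pay = $1,580.28 − $445.00 = $1,135.28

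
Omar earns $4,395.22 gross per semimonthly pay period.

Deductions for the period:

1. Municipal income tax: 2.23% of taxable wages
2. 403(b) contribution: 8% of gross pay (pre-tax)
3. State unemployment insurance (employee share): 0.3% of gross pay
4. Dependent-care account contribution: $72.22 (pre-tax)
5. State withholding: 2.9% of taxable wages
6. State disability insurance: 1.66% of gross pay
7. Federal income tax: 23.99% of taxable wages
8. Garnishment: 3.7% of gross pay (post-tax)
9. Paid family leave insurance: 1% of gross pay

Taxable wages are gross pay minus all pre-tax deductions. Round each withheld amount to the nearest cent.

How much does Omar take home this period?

Dependent-care account contribution: $72.22
403(b) contribution: $4,395.22 × 0.08 = $351.62
Pre-tax total = $72.22 + $351.62 = $423.84
Taxable wages = $4,395.22 − $423.84 = $3,971.38
Federal income tax: $3,971.38 × 0.2399 = $952.73
Municipal income tax: $3,971.38 × 0.0223 = $88.56
State withholding: $3,971.38 × 0.029 = $115.17
State disability insurance: $4,395.22 × 0.0166 = $72.96
State unemployment insurance (employee share): $4,395.22 × 0.003 = $13.19
Paid family leave insurance: $4,395.22 × 0.01 = $43.95
Garnishment: $4,395.22 × 0.037 = $162.62
Total deductions = $72.22 + $351.62 + $952.73 + $88.56 + $115.17 + $72.96 + $13.19 + $43.95 + $162.62 = $1,873.02
Net pay = $4,395.22 − $1,873.02 = $2,522.20

$2,522.20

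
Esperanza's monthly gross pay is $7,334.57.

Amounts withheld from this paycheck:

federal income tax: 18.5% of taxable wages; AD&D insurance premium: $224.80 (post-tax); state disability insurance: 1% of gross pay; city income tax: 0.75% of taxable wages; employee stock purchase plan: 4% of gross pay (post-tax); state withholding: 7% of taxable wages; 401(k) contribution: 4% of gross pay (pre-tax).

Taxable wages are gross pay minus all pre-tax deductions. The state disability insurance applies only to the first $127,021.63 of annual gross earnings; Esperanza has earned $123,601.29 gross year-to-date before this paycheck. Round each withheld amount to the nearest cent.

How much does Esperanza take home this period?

401(k) contribution: $7,334.57 × 0.04 = $293.38
Taxable wages = $7,334.57 − $293.38 = $7,041.19
State withholding: $7,041.19 × 0.07 = $492.88
City income tax: $7,041.19 × 0.0075 = $52.81
Federal income tax: $7,041.19 × 0.185 = $1,302.62
State disability insurance: only $127,021.63 − $123,601.29 = $3,420.34 of this check is subject → $3,420.34 × 0.01 = $34.20
AD&D insurance premium: $224.80
Employee stock purchase plan: $7,334.57 × 0.04 = $293.38
Total deductions = $293.38 + $492.88 + $52.81 + $1,302.62 + $34.20 + $224.80 + $293.38 = $2,694.07
Net pay = $7,334.57 − $2,694.07 = $4,640.50

$4,640.50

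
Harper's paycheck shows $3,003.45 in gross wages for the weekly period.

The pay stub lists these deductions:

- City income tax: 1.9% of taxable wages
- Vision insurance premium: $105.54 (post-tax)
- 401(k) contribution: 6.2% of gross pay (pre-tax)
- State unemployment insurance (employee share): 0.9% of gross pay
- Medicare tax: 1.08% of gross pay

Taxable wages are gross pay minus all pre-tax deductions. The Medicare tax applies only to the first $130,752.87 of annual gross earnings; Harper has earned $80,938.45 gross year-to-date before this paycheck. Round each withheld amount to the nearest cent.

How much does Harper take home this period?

$2,598.70

401(k) contribution: $3,003.45 × 0.062 = $186.21
Taxable wages = $3,003.45 − $186.21 = $2,817.24
City income tax: $2,817.24 × 0.019 = $53.53
Medicare tax: cap not yet reached, full $3,003.45 is subject → $3,003.45 × 0.0108 = $32.44
State unemployment insurance (employee share): $3,003.45 × 0.009 = $27.03
Vision insurance premium: $105.54
Total deductions = $186.21 + $53.53 + $32.44 + $27.03 + $105.54 = $404.75
Net pay = $3,003.45 − $404.75 = $2,598.70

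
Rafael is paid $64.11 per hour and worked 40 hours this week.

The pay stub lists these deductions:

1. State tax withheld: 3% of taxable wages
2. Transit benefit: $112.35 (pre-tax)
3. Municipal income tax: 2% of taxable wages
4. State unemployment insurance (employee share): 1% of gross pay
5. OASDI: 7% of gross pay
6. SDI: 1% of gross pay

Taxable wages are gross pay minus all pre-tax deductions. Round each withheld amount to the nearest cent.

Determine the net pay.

$2,098.66

Gross pay: 40 × $64.11 = $2,564.40
Transit benefit: $112.35
Taxable wages = $2,564.40 − $112.35 = $2,452.05
State tax withheld: $2,452.05 × 0.03 = $73.56
Municipal income tax: $2,452.05 × 0.02 = $49.04
OASDI: $2,564.40 × 0.07 = $179.51
SDI: $2,564.40 × 0.01 = $25.64
State unemployment insurance (employee share): $2,564.40 × 0.01 = $25.64
Total deductions = $112.35 + $73.56 + $49.04 + $179.51 + $25.64 + $25.64 = $465.74
Net pay = $2,564.40 − $465.74 = $2,098.66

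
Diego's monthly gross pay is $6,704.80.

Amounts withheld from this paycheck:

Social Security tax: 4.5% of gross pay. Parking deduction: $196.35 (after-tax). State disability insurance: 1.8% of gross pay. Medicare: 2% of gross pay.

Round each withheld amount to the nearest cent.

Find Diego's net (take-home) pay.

$5,951.94

Social Security tax: $6,704.80 × 0.045 = $301.72
Medicare: $6,704.80 × 0.02 = $134.10
State disability insurance: $6,704.80 × 0.018 = $120.69
Parking deduction: $196.35
Total deductions = $301.72 + $134.10 + $120.69 + $196.35 = $752.86
Net pay = $6,704.80 − $752.86 = $5,951.94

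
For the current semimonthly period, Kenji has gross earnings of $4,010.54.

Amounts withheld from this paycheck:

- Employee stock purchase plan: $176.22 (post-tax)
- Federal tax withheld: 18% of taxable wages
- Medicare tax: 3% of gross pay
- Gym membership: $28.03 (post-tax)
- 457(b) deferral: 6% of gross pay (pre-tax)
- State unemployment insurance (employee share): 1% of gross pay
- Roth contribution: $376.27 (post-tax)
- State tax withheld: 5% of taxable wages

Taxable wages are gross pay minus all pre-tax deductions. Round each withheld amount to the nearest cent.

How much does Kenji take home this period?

$2,161.88

457(b) deferral: $4,010.54 × 0.06 = $240.63
Taxable wages = $4,010.54 − $240.63 = $3,769.91
State tax withheld: $3,769.91 × 0.05 = $188.50
Federal tax withheld: $3,769.91 × 0.18 = $678.58
Medicare tax: $4,010.54 × 0.03 = $120.32
State unemployment insurance (employee share): $4,010.54 × 0.01 = $40.11
Gym membership: $28.03
Roth contribution: $376.27
Employee stock purchase plan: $176.22
Total deductions = $240.63 + $188.50 + $678.58 + $120.32 + $40.11 + $28.03 + $376.27 + $176.22 = $1,848.66
Net pay = $4,010.54 − $1,848.66 = $2,161.88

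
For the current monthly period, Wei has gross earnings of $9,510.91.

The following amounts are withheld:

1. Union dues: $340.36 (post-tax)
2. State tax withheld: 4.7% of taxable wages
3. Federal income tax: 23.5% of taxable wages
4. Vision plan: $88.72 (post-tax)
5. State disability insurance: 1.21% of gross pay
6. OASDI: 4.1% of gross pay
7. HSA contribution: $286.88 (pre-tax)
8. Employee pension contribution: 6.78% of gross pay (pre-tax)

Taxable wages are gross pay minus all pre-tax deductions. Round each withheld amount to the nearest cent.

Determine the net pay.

$5,225.75

Employee pension contribution: $9,510.91 × 0.0678 = $644.84
HSA contribution: $286.88
Pre-tax total = $644.84 + $286.88 = $931.72
Taxable wages = $9,510.91 − $931.72 = $8,579.19
Federal income tax: $8,579.19 × 0.235 = $2,016.11
State tax withheld: $8,579.19 × 0.047 = $403.22
State disability insurance: $9,510.91 × 0.0121 = $115.08
OASDI: $9,510.91 × 0.041 = $389.95
Vision plan: $88.72
Union dues: $340.36
Total deductions = $644.84 + $286.88 + $2,016.11 + $403.22 + $115.08 + $389.95 + $88.72 + $340.36 = $4,285.16
Net pay = $9,510.91 − $4,285.16 = $5,225.75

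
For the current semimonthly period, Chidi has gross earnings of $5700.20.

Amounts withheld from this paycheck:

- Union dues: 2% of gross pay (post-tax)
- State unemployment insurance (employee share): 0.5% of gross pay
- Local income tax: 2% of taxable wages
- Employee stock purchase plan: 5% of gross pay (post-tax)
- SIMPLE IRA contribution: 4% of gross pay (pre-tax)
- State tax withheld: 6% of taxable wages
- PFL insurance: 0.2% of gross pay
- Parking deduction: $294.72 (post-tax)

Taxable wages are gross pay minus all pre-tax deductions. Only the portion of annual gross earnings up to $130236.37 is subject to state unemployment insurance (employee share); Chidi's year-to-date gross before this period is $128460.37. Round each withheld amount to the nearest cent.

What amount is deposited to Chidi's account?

$4320.41

SIMPLE IRA contribution: $5700.20 × 0.04 = $228.01
Taxable wages = $5700.20 − $228.01 = $5472.19
Local income tax: $5472.19 × 0.02 = $109.44
State tax withheld: $5472.19 × 0.06 = $328.33
PFL insurance: $5700.20 × 0.002 = $11.40
State unemployment insurance (employee share): only $130236.37 − $128460.37 = $1776.00 of this check is subject → $1776.00 × 0.005 = $8.88
Parking deduction: $294.72
Union dues: $5700.20 × 0.02 = $114.00
Employee stock purchase plan: $5700.20 × 0.05 = $285.01
Total deductions = $228.01 + $109.44 + $328.33 + $11.40 + $8.88 + $294.72 + $114.00 + $285.01 = $1379.79
Net pay = $5700.20 − $1379.79 = $4320.41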